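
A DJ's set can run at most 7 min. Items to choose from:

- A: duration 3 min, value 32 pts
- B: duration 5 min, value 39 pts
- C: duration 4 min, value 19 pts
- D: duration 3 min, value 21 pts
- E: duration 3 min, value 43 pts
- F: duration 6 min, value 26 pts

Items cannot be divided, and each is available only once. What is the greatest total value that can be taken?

75 pts

Check high-value combinations within 7 min:
- A+E: duration 3+3=6, value 32+43=75
- D+E: duration 3+3=6, value 21+43=64
- C+E: duration 4+3=7, value 19+43=62
Best: 75 pts.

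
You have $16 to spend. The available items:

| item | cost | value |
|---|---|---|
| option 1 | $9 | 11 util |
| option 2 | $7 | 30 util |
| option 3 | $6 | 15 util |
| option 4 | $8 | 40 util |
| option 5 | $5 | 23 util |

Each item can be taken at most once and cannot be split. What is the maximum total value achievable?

Check high-value combinations within $16:
- option 2+option 4: cost 7+8=15, value 30+40=70
- option 4+option 5: cost 8+5=13, value 40+23=63
- option 3+option 4: cost 6+8=14, value 15+40=55
- option 2+option 5: cost 7+5=12, value 30+23=53
- option 2+option 3: cost 7+6=13, value 30+15=45
Best: 70 util.

70 util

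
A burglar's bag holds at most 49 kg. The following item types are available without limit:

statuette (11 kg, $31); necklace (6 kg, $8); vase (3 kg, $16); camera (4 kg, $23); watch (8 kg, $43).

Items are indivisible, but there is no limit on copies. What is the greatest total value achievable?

Best value-per-unit is camera at 23/4; filling with it alone gives 12×23 = 276.
Optimal mix: 3×vase + 10×camera → weight 49, value 278.

$278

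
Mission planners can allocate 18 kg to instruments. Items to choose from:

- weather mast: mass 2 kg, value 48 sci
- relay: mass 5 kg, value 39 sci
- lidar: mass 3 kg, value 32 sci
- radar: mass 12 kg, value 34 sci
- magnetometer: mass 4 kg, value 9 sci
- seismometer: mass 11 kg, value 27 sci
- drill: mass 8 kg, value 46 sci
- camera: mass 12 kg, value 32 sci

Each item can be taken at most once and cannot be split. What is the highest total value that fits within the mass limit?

Check high-value combinations within 18 kg:
- weather mast+relay+lidar+drill: mass 2+5+3+8=18, value 48+39+32+46=165
- weather mast+lidar+magnetometer+drill: mass 2+3+4+8=17, value 48+32+9+46=135
- weather mast+relay+drill: mass 2+5+8=15, value 48+39+46=133
- weather mast+relay+lidar+magnetometer: mass 2+5+3+4=14, value 48+39+32+9=128
Best: 165 sci.

165 sci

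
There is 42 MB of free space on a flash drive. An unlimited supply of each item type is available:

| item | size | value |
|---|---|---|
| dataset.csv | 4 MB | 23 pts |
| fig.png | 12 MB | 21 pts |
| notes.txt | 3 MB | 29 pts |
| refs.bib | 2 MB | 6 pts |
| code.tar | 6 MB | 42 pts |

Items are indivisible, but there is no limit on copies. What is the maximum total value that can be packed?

Best value-per-unit is notes.txt at 29/3, and filling with it alone uses size 14×3=42. No mix of the others beats 14×29 = 406.

406 pts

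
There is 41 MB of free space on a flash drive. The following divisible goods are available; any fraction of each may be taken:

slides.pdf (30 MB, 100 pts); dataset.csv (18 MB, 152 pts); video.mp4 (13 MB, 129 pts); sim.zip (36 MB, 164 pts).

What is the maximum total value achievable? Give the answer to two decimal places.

326.56

Take in order of value per unit:
- video.mp4 (129/13 per unit): all 13 → value 129, running total 129.00
- dataset.csv (152/18 per unit): all 18 → value 152, running total 281.00
- sim.zip (164/36 per unit): 10 of 36 → value 10×164/36 = 45.5556, running total 326.56
Total 326.56.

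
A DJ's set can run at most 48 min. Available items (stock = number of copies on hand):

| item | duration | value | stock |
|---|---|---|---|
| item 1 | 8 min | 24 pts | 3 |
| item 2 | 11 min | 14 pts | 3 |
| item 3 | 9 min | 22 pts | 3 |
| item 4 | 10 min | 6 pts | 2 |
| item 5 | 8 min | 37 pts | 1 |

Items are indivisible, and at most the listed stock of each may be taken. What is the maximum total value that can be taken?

131 pts

Best selections within duration 48 and stock limits:
- 3×item 1 + 1×item 3 + 1×item 5: duration 41, value 131
- 2×item 1 + 2×item 3 + 1×item 5: duration 42, value 129
- 1×item 1 + 3×item 3 + 1×item 5: duration 43, value 127
- 3×item 1 + 1×item 2 + 1×item 5: duration 43, value 123
Best: 131 pts.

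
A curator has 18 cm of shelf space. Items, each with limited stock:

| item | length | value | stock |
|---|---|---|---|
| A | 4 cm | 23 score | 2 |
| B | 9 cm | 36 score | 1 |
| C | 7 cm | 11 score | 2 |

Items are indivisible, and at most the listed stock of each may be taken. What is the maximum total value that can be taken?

Top feasible selections:
- 2×A + 1×B: length 17, value 82
- 1×A + 1×B: length 13, value 59
- 2×A + 1×C: length 15, value 57
Best: 82 score.

82 score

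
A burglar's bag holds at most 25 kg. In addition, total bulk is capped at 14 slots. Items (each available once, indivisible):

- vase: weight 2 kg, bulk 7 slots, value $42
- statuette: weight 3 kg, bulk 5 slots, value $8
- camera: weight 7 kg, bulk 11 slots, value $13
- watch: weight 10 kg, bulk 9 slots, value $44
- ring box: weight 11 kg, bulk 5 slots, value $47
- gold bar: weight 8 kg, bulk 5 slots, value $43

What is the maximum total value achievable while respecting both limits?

Feasible sets respecting both limits:
- watch+ring box: weight 21, bulk 14, value 91
- ring box+gold bar: weight 19, bulk 10, value 90
- vase+ring box: weight 13, bulk 12, value 89
Best: $91.

$91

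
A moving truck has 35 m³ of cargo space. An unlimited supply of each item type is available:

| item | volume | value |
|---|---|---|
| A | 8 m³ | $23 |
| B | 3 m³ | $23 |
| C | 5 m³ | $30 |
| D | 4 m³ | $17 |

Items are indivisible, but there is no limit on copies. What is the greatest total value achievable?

Best value-per-unit is B at 23/3; filling with it alone gives 11×23 = 253.
Optimal mix: 10×B + 1×C → volume 35, value 260.

$260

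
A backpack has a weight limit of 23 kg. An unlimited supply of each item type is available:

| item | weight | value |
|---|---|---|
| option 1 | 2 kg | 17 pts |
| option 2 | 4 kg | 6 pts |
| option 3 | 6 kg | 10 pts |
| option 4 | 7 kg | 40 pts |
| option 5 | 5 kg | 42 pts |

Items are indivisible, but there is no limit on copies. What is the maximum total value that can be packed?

Best value-per-unit is option 1 at 17/2; filling with it alone gives 11×17 = 187.
Optimal mix: 9×option 1 + 1×option 5 → weight 23, value 195.

195 pts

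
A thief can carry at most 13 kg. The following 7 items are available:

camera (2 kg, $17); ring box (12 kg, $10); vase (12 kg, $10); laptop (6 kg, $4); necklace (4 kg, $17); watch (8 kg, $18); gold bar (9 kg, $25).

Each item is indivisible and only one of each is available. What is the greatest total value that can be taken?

Check high-value combinations within 13 kg:
- camera+gold bar: weight 2+9=11, value 17+25=42
- necklace+gold bar: weight 4+9=13, value 17+25=42
- camera+laptop+necklace: weight 2+6+4=12, value 17+4+17=38
- camera+watch: weight 2+8=10, value 17+18=35
- necklace+watch: weight 4+8=12, value 17+18=35
Best: $42.

$42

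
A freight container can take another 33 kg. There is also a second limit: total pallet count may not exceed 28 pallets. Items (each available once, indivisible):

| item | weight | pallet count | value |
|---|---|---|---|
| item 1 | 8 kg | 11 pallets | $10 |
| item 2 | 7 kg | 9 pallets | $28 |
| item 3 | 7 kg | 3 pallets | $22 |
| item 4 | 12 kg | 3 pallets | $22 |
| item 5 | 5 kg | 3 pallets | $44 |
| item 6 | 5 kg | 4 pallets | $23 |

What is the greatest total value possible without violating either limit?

$117

Feasible sets respecting both limits:
- item 2+item 3+item 5+item 6: weight 24, pallet count 19, value 117
- item 2+item 4+item 5+item 6: weight 29, pallet count 19, value 117
- item 2+item 3+item 4+item 5: weight 31, pallet count 18, value 116
- item 3+item 4+item 5+item 6: weight 29, pallet count 13, value 111
Best: $117.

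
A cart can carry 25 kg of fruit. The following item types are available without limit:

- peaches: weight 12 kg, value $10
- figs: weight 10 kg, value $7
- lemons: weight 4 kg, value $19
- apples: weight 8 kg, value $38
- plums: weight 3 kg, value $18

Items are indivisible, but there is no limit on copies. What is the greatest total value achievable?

Best value-per-unit is plums at 18/3; filling with it alone gives 8×18 = 144.
Optimal mix: 1×lemons + 7×plums → weight 25, value 145.

$145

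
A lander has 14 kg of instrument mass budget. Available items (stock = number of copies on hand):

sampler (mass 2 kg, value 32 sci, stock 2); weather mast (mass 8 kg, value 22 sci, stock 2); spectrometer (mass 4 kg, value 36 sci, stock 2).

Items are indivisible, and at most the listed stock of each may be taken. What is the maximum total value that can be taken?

Top feasible selections:
- 2×sampler + 2×spectrometer: mass 12, value 136
- 1×sampler + 2×spectrometer: mass 10, value 104
- 2×sampler + 1×spectrometer: mass 8, value 100
Best: 136 sci.

136 sci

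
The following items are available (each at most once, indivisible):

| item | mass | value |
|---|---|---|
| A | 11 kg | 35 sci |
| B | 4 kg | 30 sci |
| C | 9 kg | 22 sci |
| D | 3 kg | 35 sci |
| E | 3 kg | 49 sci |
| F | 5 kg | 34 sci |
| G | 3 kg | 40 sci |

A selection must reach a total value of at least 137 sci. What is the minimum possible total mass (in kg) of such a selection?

13

Subsets with value ≥ 137, sorted by total mass:
- B+D+E+G: mass 13, value 154
- D+E+F+G: mass 14, value 158
Minimum mass: 13 kg.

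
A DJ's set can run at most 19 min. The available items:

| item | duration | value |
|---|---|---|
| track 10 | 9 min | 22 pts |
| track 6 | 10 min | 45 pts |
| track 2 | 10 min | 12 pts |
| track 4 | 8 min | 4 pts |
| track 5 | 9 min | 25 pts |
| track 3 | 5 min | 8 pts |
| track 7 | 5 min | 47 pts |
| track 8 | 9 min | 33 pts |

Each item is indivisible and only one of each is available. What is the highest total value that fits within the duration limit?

92 pts

Check high-value combinations within 19 min:
- track 6+track 7: duration 10+5=15, value 45+47=92
- track 3+track 7+track 8: duration 5+5+9=19, value 8+47+33=88
- track 7+track 8: duration 5+9=14, value 47+33=80
- track 5+track 3+track 7: duration 9+5+5=19, value 25+8+47=80
- track 6+track 8: duration 10+9=19, value 45+33=78
Best: 92 pts.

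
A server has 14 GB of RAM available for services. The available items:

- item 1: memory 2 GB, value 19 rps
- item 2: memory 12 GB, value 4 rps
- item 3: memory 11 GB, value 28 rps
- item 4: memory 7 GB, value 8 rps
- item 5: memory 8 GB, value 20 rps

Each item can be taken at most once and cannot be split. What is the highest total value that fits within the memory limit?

Check high-value combinations within 14 GB:
- item 1+item 3: memory 2+11=13, value 19+28=47
- item 1+item 5: memory 2+8=10, value 19+20=39
- item 3: memory 11, value 28
Best: 47 rps.

47 rps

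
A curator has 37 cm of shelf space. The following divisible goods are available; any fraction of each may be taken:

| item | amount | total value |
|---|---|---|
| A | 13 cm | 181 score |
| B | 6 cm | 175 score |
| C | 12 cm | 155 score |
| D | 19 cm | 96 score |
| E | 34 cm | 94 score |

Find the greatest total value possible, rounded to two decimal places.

Take in order of value per unit:
- B (175/6 per unit): all 6 → value 175, running total 175.00
- A (181/13 per unit): all 13 → value 181, running total 356.00
- C (155/12 per unit): all 12 → value 155, running total 511.00
- D (96/19 per unit): 6 of 19 → value 6×96/19 = 30.3158, running total 541.32
Total 541.32.

541.32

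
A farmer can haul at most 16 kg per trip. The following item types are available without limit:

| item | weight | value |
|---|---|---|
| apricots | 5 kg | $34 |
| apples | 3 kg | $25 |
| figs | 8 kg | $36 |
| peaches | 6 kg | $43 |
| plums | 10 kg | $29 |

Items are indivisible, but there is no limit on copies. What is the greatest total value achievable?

$125

Best value-per-unit is apples at 25/3, and filling with it alone uses weight 5×3=15. No mix of the others beats 5×25 = 125.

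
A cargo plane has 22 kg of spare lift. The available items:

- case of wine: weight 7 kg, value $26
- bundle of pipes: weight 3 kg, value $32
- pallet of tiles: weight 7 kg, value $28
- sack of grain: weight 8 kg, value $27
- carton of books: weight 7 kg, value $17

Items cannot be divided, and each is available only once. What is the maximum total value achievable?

$87

Check high-value combinations within 22 kg:
- bundle of pipes+pallet of tiles+sack of grain: weight 3+7+8=18, value 32+28+27=87
- case of wine+bundle of pipes+pallet of tiles: weight 7+3+7=17, value 26+32+28=86
- case of wine+bundle of pipes+sack of grain: weight 7+3+8=18, value 26+32+27=85
- case of wine+pallet of tiles+sack of grain: weight 7+7+8=22, value 26+28+27=81
- bundle of pipes+pallet of tiles+carton of books: weight 3+7+7=17, value 32+28+17=77
Best: $87.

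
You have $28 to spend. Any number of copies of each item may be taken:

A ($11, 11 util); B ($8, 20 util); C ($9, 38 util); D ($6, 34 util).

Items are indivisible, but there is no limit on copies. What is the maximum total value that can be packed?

Best value-per-unit is D at 34/6; filling with it alone gives 4×34 = 136.
Optimal mix: 1×C + 3×D → cost 27, value 140.

140 util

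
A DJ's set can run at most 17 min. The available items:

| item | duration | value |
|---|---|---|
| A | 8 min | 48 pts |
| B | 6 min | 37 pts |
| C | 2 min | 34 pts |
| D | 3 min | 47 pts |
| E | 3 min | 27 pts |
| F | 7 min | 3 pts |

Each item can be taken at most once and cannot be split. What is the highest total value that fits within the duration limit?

156 pts

Check high-value combinations within 17 min:
- A+C+D+E: duration 8+2+3+3=16, value 48+34+47+27=156
- B+C+D+E: duration 6+2+3+3=14, value 37+34+47+27=145
- A+B+D: duration 8+6+3=17, value 48+37+47=132
- A+C+D: duration 8+2+3=13, value 48+34+47=129
- A+D+E: duration 8+3+3=14, value 48+47+27=122
Best: 156 pts.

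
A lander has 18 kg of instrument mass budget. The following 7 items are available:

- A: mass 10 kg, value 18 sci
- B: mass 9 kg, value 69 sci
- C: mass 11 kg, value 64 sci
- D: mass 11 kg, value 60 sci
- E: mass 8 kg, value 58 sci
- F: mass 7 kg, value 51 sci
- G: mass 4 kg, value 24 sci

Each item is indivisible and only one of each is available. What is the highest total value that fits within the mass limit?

Check high-value combinations within 18 kg:
- B+E: mass 9+8=17, value 69+58=127
- B+F: mass 9+7=16, value 69+51=120
- C+F: mass 11+7=18, value 64+51=115
- D+F: mass 11+7=18, value 60+51=111
Best: 127 sci.

127 sci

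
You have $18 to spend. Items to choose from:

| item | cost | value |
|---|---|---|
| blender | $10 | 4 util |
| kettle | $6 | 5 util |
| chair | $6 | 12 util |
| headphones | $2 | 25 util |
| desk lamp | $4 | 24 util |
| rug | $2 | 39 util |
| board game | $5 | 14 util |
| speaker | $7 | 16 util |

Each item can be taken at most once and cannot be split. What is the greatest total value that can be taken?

Check high-value combinations within $18:
- headphones+desk lamp+rug+speaker: cost 2+4+2+7=15, value 25+24+39+16=104
- headphones+desk lamp+rug+board game: cost 2+4+2+5=13, value 25+24+39+14=102
- chair+headphones+desk lamp+rug: cost 6+2+4+2=14, value 12+25+24+39=100
- headphones+rug+board game+speaker: cost 2+2+5+7=16, value 25+39+14+16=94
Best: 104 util.

104 util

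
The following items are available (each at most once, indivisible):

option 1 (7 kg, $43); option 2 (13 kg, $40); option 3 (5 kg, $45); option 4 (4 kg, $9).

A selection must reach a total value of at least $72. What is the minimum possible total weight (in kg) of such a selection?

Subsets with value ≥ 72, sorted by total weight:
- option 1+option 3: weight 12, value 88
- option 1+option 3+option 4: weight 16, value 97
- option 2+option 3: weight 18, value 85
- option 1+option 2: weight 20, value 83
Minimum weight: 12 kg.

12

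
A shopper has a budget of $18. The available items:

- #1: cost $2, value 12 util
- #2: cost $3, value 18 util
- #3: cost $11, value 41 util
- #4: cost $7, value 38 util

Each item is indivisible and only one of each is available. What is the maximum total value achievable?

79 util

Check high-value combinations within $18:
- #3+#4: cost 11+7=18, value 41+38=79
- #1+#2+#3: cost 2+3+11=16, value 12+18+41=71
- #1+#2+#4: cost 2+3+7=12, value 12+18+38=68
- #2+#3: cost 3+11=14, value 18+41=59
Best: 79 util.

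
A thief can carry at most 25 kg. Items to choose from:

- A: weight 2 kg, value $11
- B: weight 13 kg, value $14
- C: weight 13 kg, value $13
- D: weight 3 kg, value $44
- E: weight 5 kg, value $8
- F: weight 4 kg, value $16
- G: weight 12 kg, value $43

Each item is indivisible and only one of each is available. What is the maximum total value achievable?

$114

This is a 0/1 knapsack; check combinations near the capacity.
- A+D+F+G: weight 2+3+4+12=21, value 11+44+16+43=114
- D+E+F+G: weight 3+5+4+12=24, value 44+8+16+43=111
- A+D+E+G: weight 2+3+5+12=22, value 11+44+8+43=106
- D+F+G: weight 3+4+12=19, value 44+16+43=103
Best: $114.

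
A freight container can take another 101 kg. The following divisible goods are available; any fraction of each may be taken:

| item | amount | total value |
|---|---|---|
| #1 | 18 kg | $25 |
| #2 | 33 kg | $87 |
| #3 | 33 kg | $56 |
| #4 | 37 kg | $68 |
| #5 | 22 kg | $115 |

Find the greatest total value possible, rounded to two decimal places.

285.27

Take in order of value per unit:
- #5 (115/22 per unit): all 22 → value 115, running total 115.00
- #2 (87/33 per unit): all 33 → value 87, running total 202.00
- #4 (68/37 per unit): all 37 → value 68, running total 270.00
- #3 (56/33 per unit): 9 of 33 → value 9×56/33 = 15.2727, running total 285.27
Total 285.27.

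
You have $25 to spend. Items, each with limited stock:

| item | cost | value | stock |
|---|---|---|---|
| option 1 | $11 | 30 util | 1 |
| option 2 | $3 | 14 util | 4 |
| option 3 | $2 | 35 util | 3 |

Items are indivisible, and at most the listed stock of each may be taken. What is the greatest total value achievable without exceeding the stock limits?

Best selections within cost 25 and stock limits:
- 1×option 1 + 2×option 2 + 3×option 3: cost 23, value 163
- 4×option 2 + 3×option 3: cost 18, value 161
- 1×option 1 + 1×option 2 + 3×option 3: cost 20, value 149
Best: 163 util.

163 util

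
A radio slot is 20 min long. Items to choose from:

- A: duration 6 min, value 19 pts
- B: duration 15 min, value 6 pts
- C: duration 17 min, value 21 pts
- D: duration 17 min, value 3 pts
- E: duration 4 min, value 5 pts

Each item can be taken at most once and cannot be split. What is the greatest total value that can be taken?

24 pts

Check high-value combinations within 20 min:
- A+E: duration 6+4=10, value 19+5=24
- C: duration 17, value 21
- A: duration 6, value 19
- B+E: duration 15+4=19, value 6+5=11
Best: 24 pts.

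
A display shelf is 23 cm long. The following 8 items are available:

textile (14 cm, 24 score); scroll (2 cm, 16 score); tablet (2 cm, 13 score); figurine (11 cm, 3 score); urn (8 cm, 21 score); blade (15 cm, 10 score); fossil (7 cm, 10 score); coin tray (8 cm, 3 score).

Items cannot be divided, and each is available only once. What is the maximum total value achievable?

Check high-value combinations within 23 cm:
- scroll+tablet+urn+fossil: length 2+2+8+7=19, value 16+13+21+10=60
- textile+scroll+tablet: length 14+2+2=18, value 24+16+13=53
- scroll+tablet+urn+coin tray: length 2+2+8+8=20, value 16+13+21+3=53
- scroll+tablet+figurine+urn: length 2+2+11+8=23, value 16+13+3+21=53
- scroll+tablet+urn: length 2+2+8=12, value 16+13+21=50
Best: 60 score.

60 score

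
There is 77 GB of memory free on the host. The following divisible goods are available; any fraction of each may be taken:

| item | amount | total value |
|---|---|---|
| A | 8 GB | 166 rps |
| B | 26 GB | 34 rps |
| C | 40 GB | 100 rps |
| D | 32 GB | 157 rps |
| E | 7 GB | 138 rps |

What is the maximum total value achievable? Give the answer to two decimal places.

536.00

Take in order of value per unit:
- A (166/8 per unit): all 8 → value 166, running total 166.00
- E (138/7 per unit): all 7 → value 138, running total 304.00
- D (157/32 per unit): all 32 → value 157, running total 461.00
- C (100/40 per unit): 30 of 40 → value 30×100/40 = 75.0000, running total 536.00
Total 536.00.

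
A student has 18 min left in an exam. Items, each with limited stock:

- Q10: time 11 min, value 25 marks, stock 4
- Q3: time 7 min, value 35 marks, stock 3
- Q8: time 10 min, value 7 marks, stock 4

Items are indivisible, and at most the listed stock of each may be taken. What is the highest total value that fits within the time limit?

Best selections within time 18 and stock limits:
- 2×Q3: time 14, value 70
- 1×Q10 + 1×Q3: time 18, value 60
- 1×Q3 + 1×Q8: time 17, value 42
- 1×Q3: time 7, value 35
Best: 70 marks.

70 marks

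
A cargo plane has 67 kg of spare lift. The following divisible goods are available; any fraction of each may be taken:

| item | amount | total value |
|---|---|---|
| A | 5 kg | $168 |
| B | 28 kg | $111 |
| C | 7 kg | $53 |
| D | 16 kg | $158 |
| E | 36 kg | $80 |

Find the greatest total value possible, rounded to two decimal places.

514.44

Take in order of value per unit:
- A (168/5 per unit): all 5 → value 168, running total 168.00
- D (158/16 per unit): all 16 → value 158, running total 326.00
- C (53/7 per unit): all 7 → value 53, running total 379.00
- B (111/28 per unit): all 28 → value 111, running total 490.00
- E (80/36 per unit): 11 of 36 → value 11×80/36 = 24.4444, running total 514.44
Total 514.44.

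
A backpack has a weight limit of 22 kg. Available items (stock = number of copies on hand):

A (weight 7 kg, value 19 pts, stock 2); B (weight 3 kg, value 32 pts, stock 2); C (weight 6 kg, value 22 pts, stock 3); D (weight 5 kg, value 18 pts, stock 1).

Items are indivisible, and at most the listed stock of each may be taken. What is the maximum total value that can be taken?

Top feasible selections:
- 2×B + 2×C: weight 18, value 108
- 1×A + 2×B + 1×C: weight 19, value 105
- 2×B + 1×C + 1×D: weight 17, value 104
- 2×A + 2×B: weight 20, value 102
Best: 108 pts.

108 pts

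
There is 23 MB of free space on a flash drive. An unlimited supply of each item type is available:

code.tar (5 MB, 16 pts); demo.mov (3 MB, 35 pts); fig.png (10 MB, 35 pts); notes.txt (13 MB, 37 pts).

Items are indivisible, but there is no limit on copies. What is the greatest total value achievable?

245 pts

Best value-per-unit is demo.mov at 35/3, and filling with it alone uses size 7×3=21. No mix of the others beats 7×35 = 245.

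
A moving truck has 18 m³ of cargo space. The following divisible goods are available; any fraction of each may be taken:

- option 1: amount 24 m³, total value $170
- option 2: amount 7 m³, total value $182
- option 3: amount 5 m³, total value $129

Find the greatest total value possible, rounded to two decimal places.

Take in order of value per unit:
- option 2 (182/7 per unit): all 7 → value 182, running total 182.00
- option 3 (129/5 per unit): all 5 → value 129, running total 311.00
- option 1 (170/24 per unit): 6 of 24 → value 6×170/24 = 42.5000, running total 353.50
Total 353.50.

353.50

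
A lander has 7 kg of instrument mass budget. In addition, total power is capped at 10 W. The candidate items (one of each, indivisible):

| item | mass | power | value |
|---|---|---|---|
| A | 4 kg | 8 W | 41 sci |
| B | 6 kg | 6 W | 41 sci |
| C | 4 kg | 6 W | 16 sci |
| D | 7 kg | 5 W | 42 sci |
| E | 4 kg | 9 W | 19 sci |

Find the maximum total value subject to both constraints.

42 sci

Feasible sets respecting both limits:
- D: mass 7, power 5, value 42
- A: mass 4, power 8, value 41
- B: mass 6, power 6, value 41
Best: 42 sci.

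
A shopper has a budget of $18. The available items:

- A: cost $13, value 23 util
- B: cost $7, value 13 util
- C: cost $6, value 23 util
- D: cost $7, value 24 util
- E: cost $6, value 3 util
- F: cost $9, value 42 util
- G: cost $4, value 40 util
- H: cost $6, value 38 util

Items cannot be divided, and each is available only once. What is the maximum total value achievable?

102 util

This is a 0/1 knapsack; check combinations near the capacity.
- D+G+H: cost 7+4+6=17, value 24+40+38=102
- C+G+H: cost 6+4+6=16, value 23+40+38=101
- B+G+H: cost 7+4+6=17, value 13+40+38=91
Best: 102 util.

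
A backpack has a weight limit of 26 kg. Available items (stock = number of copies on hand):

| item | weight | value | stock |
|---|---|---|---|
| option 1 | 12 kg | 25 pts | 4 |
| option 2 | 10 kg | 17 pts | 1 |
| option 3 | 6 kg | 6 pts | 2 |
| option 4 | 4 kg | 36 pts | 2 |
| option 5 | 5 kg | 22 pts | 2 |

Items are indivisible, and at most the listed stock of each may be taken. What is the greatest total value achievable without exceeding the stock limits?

Top feasible selections:
- 1×option 3 + 2×option 4 + 2×option 5: weight 24, value 122
- 1×option 1 + 2×option 4 + 1×option 5: weight 25, value 119
- 2×option 4 + 2×option 5: weight 18, value 116
Best: 122 pts.

122 pts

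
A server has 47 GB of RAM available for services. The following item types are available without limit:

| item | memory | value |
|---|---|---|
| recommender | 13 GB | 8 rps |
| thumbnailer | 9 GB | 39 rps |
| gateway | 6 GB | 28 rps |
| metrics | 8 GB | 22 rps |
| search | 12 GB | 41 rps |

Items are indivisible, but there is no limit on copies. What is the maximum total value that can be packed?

Best value-per-unit is gateway at 28/6; filling with it alone gives 7×28 = 196.
Optimal mix: 1×thumbnailer + 6×gateway → memory 45, value 207.

207 rps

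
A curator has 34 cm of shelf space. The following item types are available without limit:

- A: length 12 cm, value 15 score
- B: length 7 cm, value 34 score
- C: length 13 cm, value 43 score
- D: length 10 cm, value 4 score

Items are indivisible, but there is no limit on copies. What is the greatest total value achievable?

145 score

Best value-per-unit is B at 34/7; filling with it alone gives 4×34 = 136.
Optimal mix: 3×B + 1×C → length 34, value 145.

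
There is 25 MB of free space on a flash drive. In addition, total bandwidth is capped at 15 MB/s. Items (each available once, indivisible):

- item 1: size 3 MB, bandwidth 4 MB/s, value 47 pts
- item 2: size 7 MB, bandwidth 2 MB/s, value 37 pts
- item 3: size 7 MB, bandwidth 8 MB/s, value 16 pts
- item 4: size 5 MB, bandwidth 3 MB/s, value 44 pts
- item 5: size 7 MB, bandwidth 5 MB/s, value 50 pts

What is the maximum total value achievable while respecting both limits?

178 pts

Feasible sets respecting both limits:
- item 1+item 2+item 4+item 5: size 22, bandwidth 14, value 178
- item 1+item 4+item 5: size 15, bandwidth 12, value 141
- item 1+item 2+item 5: size 17, bandwidth 11, value 134
Best: 178 pts.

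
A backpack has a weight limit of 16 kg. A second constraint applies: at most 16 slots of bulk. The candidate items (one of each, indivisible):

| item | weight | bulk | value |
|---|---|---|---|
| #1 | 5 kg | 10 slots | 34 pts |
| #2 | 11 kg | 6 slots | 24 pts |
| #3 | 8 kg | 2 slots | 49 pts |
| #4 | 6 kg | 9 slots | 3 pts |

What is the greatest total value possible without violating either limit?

83 pts

Feasible sets respecting both limits:
- #1+#3: weight 13, bulk 12, value 83
- #1+#2: weight 16, bulk 16, value 58
- #3+#4: weight 14, bulk 11, value 52
Best: 83 pts.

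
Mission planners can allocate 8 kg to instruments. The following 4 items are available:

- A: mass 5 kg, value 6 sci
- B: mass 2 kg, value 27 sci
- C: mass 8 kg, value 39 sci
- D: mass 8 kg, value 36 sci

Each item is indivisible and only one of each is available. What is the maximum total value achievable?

Check high-value combinations within 8 kg:
- C: mass 8, value 39
- D: mass 8, value 36
- A+B: mass 5+2=7, value 6+27=33
- B: mass 2, value 27
- A: mass 5, value 6
Best: 39 sci.

39 sci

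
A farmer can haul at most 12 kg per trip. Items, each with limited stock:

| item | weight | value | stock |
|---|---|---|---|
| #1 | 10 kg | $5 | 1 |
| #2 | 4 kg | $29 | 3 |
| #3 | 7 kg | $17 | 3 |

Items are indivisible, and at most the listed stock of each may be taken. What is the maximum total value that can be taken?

$87

Best selections within weight 12 and stock limits:
- 3×#2: weight 12, value 87
- 2×#2: weight 8, value 58
- 1×#2 + 1×#3: weight 11, value 46
- 1×#2: weight 4, value 29
Best: $87.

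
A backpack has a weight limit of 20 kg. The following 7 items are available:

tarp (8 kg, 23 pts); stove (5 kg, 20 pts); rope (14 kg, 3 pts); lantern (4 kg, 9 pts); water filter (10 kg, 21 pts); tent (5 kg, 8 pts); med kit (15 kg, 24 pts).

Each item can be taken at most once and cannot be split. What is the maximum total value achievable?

52 pts

Check high-value combinations within 20 kg:
- tarp+stove+lantern: weight 8+5+4=17, value 23+20+9=52
- tarp+stove+tent: weight 8+5+5=18, value 23+20+8=51
- stove+lantern+water filter: weight 5+4+10=19, value 20+9+21=50
- stove+water filter+tent: weight 5+10+5=20, value 20+21+8=49
Best: 52 pts.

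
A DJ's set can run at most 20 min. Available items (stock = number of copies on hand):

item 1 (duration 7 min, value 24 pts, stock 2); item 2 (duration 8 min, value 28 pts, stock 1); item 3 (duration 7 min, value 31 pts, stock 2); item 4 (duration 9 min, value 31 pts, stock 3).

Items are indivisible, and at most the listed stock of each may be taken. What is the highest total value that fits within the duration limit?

62 pts

Best selections within duration 20 and stock limits:
- 2×item 3: duration 14, value 62
- 1×item 3 + 1×item 4: duration 16, value 62
- 2×item 4: duration 18, value 62
Best: 62 pts.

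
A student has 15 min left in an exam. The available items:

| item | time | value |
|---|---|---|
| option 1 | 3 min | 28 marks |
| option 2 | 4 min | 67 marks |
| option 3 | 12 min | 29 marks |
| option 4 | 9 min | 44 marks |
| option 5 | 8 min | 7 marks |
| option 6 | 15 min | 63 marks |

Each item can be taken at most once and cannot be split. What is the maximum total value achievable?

111 marks

Check high-value combinations within 15 min:
- option 2+option 4: time 4+9=13, value 67+44=111
- option 1+option 2+option 5: time 3+4+8=15, value 28+67+7=102
- option 1+option 2: time 3+4=7, value 28+67=95
- option 2+option 5: time 4+8=12, value 67+7=74
- option 1+option 4: time 3+9=12, value 28+44=72
Best: 111 marks.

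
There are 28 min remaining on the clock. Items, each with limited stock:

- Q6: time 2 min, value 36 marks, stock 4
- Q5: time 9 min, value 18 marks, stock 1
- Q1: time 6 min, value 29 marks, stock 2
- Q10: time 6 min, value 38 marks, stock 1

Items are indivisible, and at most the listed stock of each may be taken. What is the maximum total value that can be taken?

Top feasible selections:
- 4×Q6 + 2×Q1 + 1×Q10: time 26, value 240
- 4×Q6 + 1×Q1 + 1×Q10: time 20, value 211
- 3×Q6 + 2×Q1 + 1×Q10: time 24, value 204
Best: 240 marks.

240 marks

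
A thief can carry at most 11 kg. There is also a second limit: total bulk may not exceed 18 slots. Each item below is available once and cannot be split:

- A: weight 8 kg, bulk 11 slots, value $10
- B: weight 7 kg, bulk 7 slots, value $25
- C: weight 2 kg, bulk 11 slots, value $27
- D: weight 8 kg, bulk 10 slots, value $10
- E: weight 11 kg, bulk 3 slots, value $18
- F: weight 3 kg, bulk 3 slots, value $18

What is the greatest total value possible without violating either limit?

Feasible sets respecting both limits:
- B+C: weight 9, bulk 18, value 52
- C+F: weight 5, bulk 14, value 45
- B+F: weight 10, bulk 10, value 43
- A+F: weight 11, bulk 14, value 28
Best: $52.

$52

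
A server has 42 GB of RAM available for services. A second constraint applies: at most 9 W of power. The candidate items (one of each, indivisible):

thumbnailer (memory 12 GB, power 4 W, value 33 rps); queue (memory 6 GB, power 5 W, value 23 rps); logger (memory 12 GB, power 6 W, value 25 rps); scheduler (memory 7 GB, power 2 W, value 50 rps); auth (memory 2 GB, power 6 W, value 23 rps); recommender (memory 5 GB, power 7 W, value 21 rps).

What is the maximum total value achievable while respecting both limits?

83 rps

Feasible sets respecting both limits:
- thumbnailer+scheduler: memory 19, power 6, value 83
- logger+scheduler: memory 19, power 8, value 75
- queue+scheduler: memory 13, power 7, value 73
Best: 83 rps.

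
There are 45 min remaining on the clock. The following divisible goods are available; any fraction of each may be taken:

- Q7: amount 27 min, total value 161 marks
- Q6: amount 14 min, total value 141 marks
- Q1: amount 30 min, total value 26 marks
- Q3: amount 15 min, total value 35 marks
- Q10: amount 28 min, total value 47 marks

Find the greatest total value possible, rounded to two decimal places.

Take in order of value per unit:
- Q6 (141/14 per unit): all 14 → value 141, running total 141.00
- Q7 (161/27 per unit): all 27 → value 161, running total 302.00
- Q3 (35/15 per unit): 4 of 15 → value 4×35/15 = 9.3333, running total 311.33
Total 311.33.

311.33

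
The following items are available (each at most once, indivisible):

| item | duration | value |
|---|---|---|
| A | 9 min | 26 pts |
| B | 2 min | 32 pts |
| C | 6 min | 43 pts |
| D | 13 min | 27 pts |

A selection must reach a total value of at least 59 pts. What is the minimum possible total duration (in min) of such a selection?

Subsets with value ≥ 59, sorted by total duration:
- B+C: duration 8, value 75
- A+C: duration 15, value 69
- B+D: duration 15, value 59
Minimum duration: 8 min.

8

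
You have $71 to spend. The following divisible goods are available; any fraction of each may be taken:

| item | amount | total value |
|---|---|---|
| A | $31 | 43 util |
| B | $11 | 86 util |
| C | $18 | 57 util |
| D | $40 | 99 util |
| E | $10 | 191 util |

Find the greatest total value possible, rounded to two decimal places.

413.20

Take in order of value per unit:
- E (191/10 per unit): all 10 → value 191, running total 191.00
- B (86/11 per unit): all 11 → value 86, running total 277.00
- C (57/18 per unit): all 18 → value 57, running total 334.00
- D (99/40 per unit): 32 of 40 → value 32×99/40 = 79.2000, running total 413.20
Total 413.20.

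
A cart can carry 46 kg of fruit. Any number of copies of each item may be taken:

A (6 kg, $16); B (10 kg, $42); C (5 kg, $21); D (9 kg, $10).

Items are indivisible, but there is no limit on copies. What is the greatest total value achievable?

$189

Best value-per-unit is B at 42/10; filling with it alone gives 4×42 = 168.
Optimal mix: 4×B + 1×C → weight 45, value 189.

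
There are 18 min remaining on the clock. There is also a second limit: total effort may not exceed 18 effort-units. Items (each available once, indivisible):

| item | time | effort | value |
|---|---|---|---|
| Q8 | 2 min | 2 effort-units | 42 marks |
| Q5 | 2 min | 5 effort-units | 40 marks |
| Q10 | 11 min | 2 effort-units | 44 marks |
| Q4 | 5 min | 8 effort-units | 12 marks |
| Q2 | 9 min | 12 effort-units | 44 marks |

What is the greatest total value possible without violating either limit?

Feasible sets respecting both limits:
- Q8+Q5+Q10: time 15, effort 9, value 126
- Q8+Q10+Q4: time 18, effort 12, value 98
- Q5+Q10+Q4: time 18, effort 15, value 96
- Q8+Q5+Q4: time 9, effort 15, value 94
Best: 126 marks.

126 marks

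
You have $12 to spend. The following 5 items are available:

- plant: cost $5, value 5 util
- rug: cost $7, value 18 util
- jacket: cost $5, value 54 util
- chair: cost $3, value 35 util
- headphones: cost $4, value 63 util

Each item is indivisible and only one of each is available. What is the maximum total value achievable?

152 util

This is a 0/1 knapsack; check combinations near the capacity.
- jacket+chair+headphones: cost 5+3+4=12, value 54+35+63=152
- jacket+headphones: cost 5+4=9, value 54+63=117
- plant+chair+headphones: cost 5+3+4=12, value 5+35+63=103
Best: 152 util.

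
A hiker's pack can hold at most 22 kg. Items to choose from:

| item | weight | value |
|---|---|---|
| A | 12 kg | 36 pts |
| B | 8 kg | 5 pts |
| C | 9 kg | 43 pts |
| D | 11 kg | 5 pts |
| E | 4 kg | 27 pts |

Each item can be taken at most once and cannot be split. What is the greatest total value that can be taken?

This is a 0/1 knapsack; check combinations near the capacity.
- A+C: weight 12+9=21, value 36+43=79
- B+C+E: weight 8+9+4=21, value 5+43+27=75
- C+E: weight 9+4=13, value 43+27=70
- A+E: weight 12+4=16, value 36+27=63
Best: 79 pts.

79 pts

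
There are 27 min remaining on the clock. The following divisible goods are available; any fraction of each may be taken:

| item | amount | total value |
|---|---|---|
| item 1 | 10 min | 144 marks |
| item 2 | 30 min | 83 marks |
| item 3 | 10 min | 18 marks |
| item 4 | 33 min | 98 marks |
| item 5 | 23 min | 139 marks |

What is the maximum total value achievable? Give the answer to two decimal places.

246.74

Take in order of value per unit:
- item 1 (144/10 per unit): all 10 → value 144, running total 144.00
- item 5 (139/23 per unit): 17 of 23 → value 17×139/23 = 102.7391, running total 246.74
Total 246.74.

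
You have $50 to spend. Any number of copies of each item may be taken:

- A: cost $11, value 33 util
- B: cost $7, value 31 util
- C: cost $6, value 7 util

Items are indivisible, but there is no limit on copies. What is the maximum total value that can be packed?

Best value-per-unit is B at 31/7, and filling with it alone uses cost 7×7=49. No mix of the others beats 7×31 = 217.

217 util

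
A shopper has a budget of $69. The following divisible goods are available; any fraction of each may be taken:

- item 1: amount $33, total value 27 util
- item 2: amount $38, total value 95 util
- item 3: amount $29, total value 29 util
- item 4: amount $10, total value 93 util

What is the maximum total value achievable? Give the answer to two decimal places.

209.00

Take in order of value per unit:
- item 4 (93/10 per unit): all 10 → value 93, running total 93.00
- item 2 (95/38 per unit): all 38 → value 95, running total 188.00
- item 3 (29/29 per unit): 21 of 29 → value 21×29/29 = 21.0000, running total 209.00
Total 209.00.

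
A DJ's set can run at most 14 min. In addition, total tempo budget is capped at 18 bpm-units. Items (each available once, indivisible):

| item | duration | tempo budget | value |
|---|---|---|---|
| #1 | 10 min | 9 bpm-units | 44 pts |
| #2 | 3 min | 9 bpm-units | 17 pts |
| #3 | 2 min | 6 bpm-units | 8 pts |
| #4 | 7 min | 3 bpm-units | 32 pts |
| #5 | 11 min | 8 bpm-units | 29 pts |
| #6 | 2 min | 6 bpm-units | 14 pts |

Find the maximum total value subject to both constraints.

63 pts

Feasible sets respecting both limits:
- #2+#4+#6: duration 12, tempo budget 18, value 63
- #1+#2: duration 13, tempo budget 18, value 61
- #1+#6: duration 12, tempo budget 15, value 58
Best: 63 pts.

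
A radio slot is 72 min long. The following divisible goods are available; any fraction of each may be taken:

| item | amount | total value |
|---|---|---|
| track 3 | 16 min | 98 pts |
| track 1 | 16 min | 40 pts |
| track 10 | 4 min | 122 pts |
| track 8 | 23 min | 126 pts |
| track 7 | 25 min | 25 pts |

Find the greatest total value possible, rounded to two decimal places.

399.00

Take in order of value per unit:
- track 10 (122/4 per unit): all 4 → value 122, running total 122.00
- track 3 (98/16 per unit): all 16 → value 98, running total 220.00
- track 8 (126/23 per unit): all 23 → value 126, running total 346.00
- track 1 (40/16 per unit): all 16 → value 40, running total 386.00
- track 7 (25/25 per unit): 13 of 25 → value 13×25/25 = 13.0000, running total 399.00
Total 399.00.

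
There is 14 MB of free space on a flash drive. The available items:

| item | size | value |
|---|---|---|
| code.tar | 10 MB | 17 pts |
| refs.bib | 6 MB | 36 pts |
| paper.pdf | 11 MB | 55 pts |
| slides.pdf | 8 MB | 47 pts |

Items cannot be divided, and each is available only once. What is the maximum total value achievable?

83 pts

Check high-value combinations within 14 MB:
- refs.bib+slides.pdf: size 6+8=14, value 36+47=83
- paper.pdf: size 11, value 55
- slides.pdf: size 8, value 47
- refs.bib: size 6, value 36
Best: 83 pts.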